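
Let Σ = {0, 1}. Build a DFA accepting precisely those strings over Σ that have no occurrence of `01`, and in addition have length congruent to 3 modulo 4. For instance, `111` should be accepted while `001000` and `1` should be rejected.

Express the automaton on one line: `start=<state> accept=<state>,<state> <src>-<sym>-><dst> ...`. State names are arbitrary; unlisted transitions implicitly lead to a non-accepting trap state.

Build one automaton per condition and run them in lockstep. One (3 states) tracks partial matches of the forbidden pattern `01`; the other (4 states) tracks the input length modulo 4. Each combined state is a pair, one component from each; accept when both components accept. Equivalent product states are then merged.
A 9-state machine:
        0   1  
>  q0   q1  q2 
   q1   q3  q4 
   q2   q3  q5 
   q3   q6  q4 
   q4   q4  q4 
   q5   q6  q7 
 * q6   q8  q4 
 * q7   q8  q0 
   q8   q1  q4 
(> = start, * = accepting)

start=q0 accept=q6,q7 q0-0->q1 q0-1->q2 q1-0->q3 q1-1->q4 q2-0->q3 q2-1->q5 q3-0->q6 q3-1->q4 q4-0->q4 q4-1->q4 q5-0->q6 q5-1->q7 q6-0->q8 q6-1->q4 q7-0->q8 q7-1->q0 q8-0->q1 q8-1->q4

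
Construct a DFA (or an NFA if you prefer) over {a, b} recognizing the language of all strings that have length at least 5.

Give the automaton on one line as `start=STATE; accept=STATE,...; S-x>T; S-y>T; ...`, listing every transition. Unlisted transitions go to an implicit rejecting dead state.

start=q0; accept=q5,q6; q0-a>q1; q0-b>q1; q1-a>q2; q1-b>q2; q2-a>q3; q2-b>q3; q3-a>q4; q3-b>q4; q4-a>q5; q4-b>q5; q5-a>q6; q5-b>q6; q6-a>q6; q6-b>q6

Count input length up to 6: every symbol moves from q0 toward q6, which means 'more than 5' and absorbs. Accept from {q5, q6}.
With 7 states:
        a   b  
>  q0   q1  q1 
   q1   q2  q2 
   q2   q3  q3 
   q3   q4  q4 
   q4   q5  q5 
 * q5   q6  q6 
 * q6   q6  q6 
(> = start, * = accepting)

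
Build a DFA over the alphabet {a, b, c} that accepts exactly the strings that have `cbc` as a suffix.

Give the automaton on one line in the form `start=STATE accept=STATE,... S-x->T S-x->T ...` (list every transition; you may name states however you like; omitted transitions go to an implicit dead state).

start=q0 accept=q3 q0-a->q0 q0-b->q0 q0-c->q1 q1-a->q0 q1-b->q2 q1-c->q1 q2-a->q0 q2-b->q0 q2-c->q3 q3-a->q0 q3-b->q2 q3-c->q1

Let each state record the length of the longest suffix of the input read so far that is also a prefix of `cbc`. q1 means the last symbol is `c`; q2 means the last 2 symbols are `cb`; q3 means the last 3 symbols are `cbc`. Accept only at q3, where the string currently ends in `cbc`.
With 4 states:
        a   b   c  
>  q0   q0  q0  q1 
   q1   q0  q2  q1 
   q2   q0  q0  q3 
 * q3   q0  q2  q1 
(> = start, * = accepting)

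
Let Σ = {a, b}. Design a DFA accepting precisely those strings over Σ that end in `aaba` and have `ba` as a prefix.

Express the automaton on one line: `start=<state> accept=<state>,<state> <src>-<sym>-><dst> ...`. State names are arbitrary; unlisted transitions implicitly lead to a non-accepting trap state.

start=q0 accept=q11 q0-a->q1 q0-b->q2 q1-a->q3 q1-b->q4 q2-a->q5 q2-b->q4 q3-a->q3 q3-b->q6 q4-a->q1 q4-b->q4 q5-a->q7 q5-b->q8 q6-a->q9 q6-b->q4 q7-a->q7 q7-b->q10 q8-a->q5 q8-b->q8 q9-a->q3 q9-b->q4 q10-a->q11 q10-b->q8 q11-a->q7 q11-b->q8

Build one automaton per condition and run them in lockstep. One (5 states) tracks how much of the suffix `aaba` has currently been matched; the other (4 states) tracks whether the input so far still matches the prefix `ba`. Each combined state is a pair, one component from each; accept when both components accept.
          a    b  
>  q0     q1   q2 
   q1     q3   q4 
   q2     q5   q4 
   q3     q3   q6 
   q4     q1   q4 
   q5     q7   q8 
   q6     q9   q4 
   q7     q7  q10 
   q8     q5   q8 
   q9     q3   q4 
   q10   q11   q8 
 * q11    q7   q8 
(> = start, * = accepting)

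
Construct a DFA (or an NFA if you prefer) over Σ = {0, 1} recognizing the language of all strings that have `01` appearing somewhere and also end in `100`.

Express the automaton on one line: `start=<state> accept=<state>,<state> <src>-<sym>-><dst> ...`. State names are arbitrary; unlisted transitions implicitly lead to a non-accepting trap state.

Build one automaton per condition and run them in lockstep. One (3 states) tracks whether and how much of `01` has been seen; the other (4 states) tracks how much of the suffix `100` has currently been matched. Each combined state is a pair, one component from each; accept when both components accept.
9 states suffice.
       0  1 
>  A   B  C 
   B   B  D 
   C   E  C 
   D   F  D 
   E   G  D 
   F   H  D 
   G   B  D 
 * H   I  D 
   I   I  D 
(> = start, * = accepting)

start=A accept=H A-0->B A-1->C B-0->B B-1->D C-0->E C-1->C D-0->F D-1->D E-0->G E-1->D F-0->H F-1->D G-0->B G-1->D H-0->I H-1->D I-0->I I-1->D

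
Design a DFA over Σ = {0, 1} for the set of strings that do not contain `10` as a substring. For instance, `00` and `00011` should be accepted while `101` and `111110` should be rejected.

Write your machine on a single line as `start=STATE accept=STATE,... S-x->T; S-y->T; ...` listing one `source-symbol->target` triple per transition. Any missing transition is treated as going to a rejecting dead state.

This is the complement of 'contains `10`'. Use the same substring-matching states — S0 through S2 holding how much of `10` has just been matched — but flip the accepting set: everything except the trap S2 accepts.
        0   1  
>* S0   S0  S1 
 * S1   S2  S1 
   S2   S2  S2 
(> = start, * = accepting)

start=S0; accept=S0,S1; S0-0->S0; S0-1->S1; S1-0->S2; S1-1->S1; S2-0->S2; S2-1->S2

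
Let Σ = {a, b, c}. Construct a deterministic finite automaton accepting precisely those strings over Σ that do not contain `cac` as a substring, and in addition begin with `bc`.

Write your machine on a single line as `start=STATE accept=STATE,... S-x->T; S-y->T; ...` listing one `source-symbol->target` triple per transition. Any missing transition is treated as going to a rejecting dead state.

Run two small machines in parallel and take their product. The first has 4 states tracking partial matches of the forbidden pattern `cac`; the second has 4 states tracking whether the input so far still matches the prefix `bc`. A product state is a pair (one from each), accepting exactly when both do. Equivalent product states are then merged.
A 6-state machine:
        a   b   c  
>  q0   q1  q2  q1 
   q1   q1  q1  q1 
   q2   q1  q1  q3 
 * q3   q4  q5  q3 
 * q4   q5  q5  q1 
 * q5   q5  q5  q3 
(> = start, * = accepting)

start=q0; accept=q3,q4,q5; q0-a->q1; q0-b->q2; q0-c->q1; q1-a->q1; q1-b->q1; q1-c->q1; q2-a->q1; q2-b->q1; q2-c->q3; q3-a->q4; q3-b->q5; q3-c->q3; q4-a->q5; q4-b->q5; q4-c->q1; q5-a->q5; q5-b->q5; q5-c->q3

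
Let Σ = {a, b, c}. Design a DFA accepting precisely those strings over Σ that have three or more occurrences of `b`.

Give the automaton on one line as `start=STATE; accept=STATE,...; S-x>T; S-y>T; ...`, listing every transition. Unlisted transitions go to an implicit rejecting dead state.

Only the number of `b`s matters, and only up to 4. Make a chain s0 → s1 → s2 → s3 → s4 advanced by each `b` (with s4 absorbing); every other symbol self-loops. The accepting set is {s3, s4}.
With 5 states:
        a   b   c  
>  s0   s0  s1  s0 
   s1   s1  s2  s1 
   s2   s2  s3  s2 
 * s3   s3  s4  s3 
 * s4   s4  s4  s4 
(> = start, * = accepting)

start=s0; accept=s3,s4; s0-a>s0; s0-b>s1; s0-c>s0; s1-a>s1; s1-b>s2; s1-c>s1; s2-a>s2; s2-b>s3; s2-c>s2; s3-a>s3; s3-b>s4; s3-c>s3; s4-a>s4; s4-b>s4; s4-c>s4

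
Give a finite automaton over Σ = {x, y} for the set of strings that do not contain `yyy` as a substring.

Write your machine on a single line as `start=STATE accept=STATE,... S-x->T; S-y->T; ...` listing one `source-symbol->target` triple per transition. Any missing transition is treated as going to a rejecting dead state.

start=s0; accept=s0,s1,s2; s0-x->s0; s0-y->s1; s1-x->s0; s1-y->s2; s2-x->s0; s2-y->s3; s3-x->s3; s3-y->s3

This is the complement of 'contains `yyy`'. Use the same substring-matching states — s0 through s3 holding how much of `yyy` has just been matched — but flip the accepting set: everything except the trap s3 accepts.
        x   y  
>* s0   s0  s1 
 * s1   s0  s2 
 * s2   s0  s3 
   s3   s3  s3 
(> = start, * = accepting)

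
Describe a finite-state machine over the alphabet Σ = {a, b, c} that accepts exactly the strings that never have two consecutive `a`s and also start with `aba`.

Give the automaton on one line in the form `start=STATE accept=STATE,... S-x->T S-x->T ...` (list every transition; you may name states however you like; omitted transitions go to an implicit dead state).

start=q0 accept=q6,q8 q0-a->q1 q0-b->q2 q0-c->q2 q1-a->q3 q1-b->q4 q1-c->q2 q2-a->q5 q2-b->q2 q2-c->q2 q3-a->q3 q3-b->q3 q3-c->q3 q4-a->q6 q4-b->q2 q4-c->q2 q5-a->q3 q5-b->q2 q5-c->q2 q6-a->q7 q6-b->q8 q6-c->q8 q7-a->q7 q7-b->q7 q7-c->q7 q8-a->q6 q8-b->q8 q8-c->q8

Run two small machines in parallel and take their product. One (3 states) tracks partial matches of the forbidden pattern `aa`; the other (5 states) tracks whether the input so far still matches the prefix `aba`. Each combined state is a pair, one component from each; accept when both components accept.
9 states suffice.
        a   b   c  
>  q0   q1  q2  q2 
   q1   q3  q4  q2 
   q2   q5  q2  q2 
   q3   q3  q3  q3 
   q4   q6  q2  q2 
   q5   q3  q2  q2 
 * q6   q7  q8  q8 
   q7   q7  q7  q7 
 * q8   q6  q8  q8 
(> = start, * = accepting)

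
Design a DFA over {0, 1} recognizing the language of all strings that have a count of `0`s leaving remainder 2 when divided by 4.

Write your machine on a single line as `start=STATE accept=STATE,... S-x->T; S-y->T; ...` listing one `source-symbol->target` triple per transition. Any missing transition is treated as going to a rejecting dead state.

Keep the running count of `0`s modulo 4: each `0` advances along the cycle q0 → q1 → q2 → q3 → q0 while other symbols loop. Accept at q2.
4 states suffice.
        0   1  
>  q0   q1  q0 
   q1   q2  q1 
 * q2   q3  q2 
   q3   q0  q3 
(> = start, * = accepting)

start=q0; accept=q2; q0-0->q1; q0-1->q0; q1-0->q2; q1-1->q1; q2-0->q3; q2-1->q2; q3-0->q0; q3-1->q3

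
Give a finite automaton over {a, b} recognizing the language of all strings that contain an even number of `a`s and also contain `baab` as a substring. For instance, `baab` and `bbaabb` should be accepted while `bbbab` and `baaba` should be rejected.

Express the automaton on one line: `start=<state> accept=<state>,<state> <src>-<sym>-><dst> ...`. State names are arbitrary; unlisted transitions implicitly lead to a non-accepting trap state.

start=q0 accept=q8 q0-a->q1 q0-b->q2 q1-a->q0 q1-b->q3 q2-a->q4 q2-b->q2 q3-a->q5 q3-b->q3 q4-a->q6 q4-b->q3 q5-a->q7 q5-b->q2 q6-a->q1 q6-b->q8 q7-a->q0 q7-b->q9 q8-a->q9 q8-b->q8 q9-a->q8 q9-b->q9

Build one automaton per condition and run them in lockstep. One (2 states) tracks the count of `a`s modulo 2; the other (5 states) tracks whether and how much of `baab` has been seen. Each combined state is a pair, one component from each; accept when both components accept.
10 states suffice.
        a   b  
>  q0   q1  q2 
   q1   q0  q3 
   q2   q4  q2 
   q3   q5  q3 
   q4   q6  q3 
   q5   q7  q2 
   q6   q1  q8 
   q7   q0  q9 
 * q8   q9  q8 
   q9   q8  q9 
(> = start, * = accepting)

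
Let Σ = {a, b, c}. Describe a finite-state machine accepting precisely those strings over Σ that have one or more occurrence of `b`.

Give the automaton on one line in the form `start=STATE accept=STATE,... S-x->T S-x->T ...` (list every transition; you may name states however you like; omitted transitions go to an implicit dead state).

start=q0 accept=q1,q2 q0-a->q0 q0-b->q1 q0-c->q0 q1-a->q1 q1-b->q2 q1-c->q1 q2-a->q2 q2-b->q2 q2-c->q2

Count `b`s, saturating at 2: state q0 means no `b` yet, q1 means one `b` seen, q2 means more than one. Each `b` increments (capped at q2); other symbols loop. Accept from {q1, q2}.
With 3 states:
        a   b   c  
>  q0   q0  q1  q0 
 * q1   q1  q2  q1 
 * q2   q2  q2  q2 
(> = start, * = accepting)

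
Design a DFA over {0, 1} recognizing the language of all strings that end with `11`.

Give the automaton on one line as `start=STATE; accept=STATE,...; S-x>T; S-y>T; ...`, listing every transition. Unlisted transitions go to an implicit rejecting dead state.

start=s0; accept=s2; s0-0>s0; s0-1>s1; s1-0>s0; s1-1>s2; s2-0>s0; s2-1>s2

Let each state record the length of the longest suffix of the input read so far that is also a prefix of `11`. s1 means the last symbol is `1`; s2 means the last 2 symbols are `11`. Accept only at s2, where the string currently ends in `11`.
A 3-state machine:
        0   1  
>  s0   s0  s1 
   s1   s0  s2 
 * s2   s0  s2 
(> = start, * = accepting)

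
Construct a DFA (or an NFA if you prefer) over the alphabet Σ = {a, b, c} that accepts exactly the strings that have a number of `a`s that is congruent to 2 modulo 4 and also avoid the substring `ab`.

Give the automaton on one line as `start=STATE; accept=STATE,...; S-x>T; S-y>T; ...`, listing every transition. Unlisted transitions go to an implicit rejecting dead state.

start=q0; accept=q2,q6; q0-a>q1; q0-b>q0; q0-c>q0; q1-a>q2; q1-b>q3; q1-c>q4; q2-a>q5; q2-b>q3; q2-c>q6; q3-a>q3; q3-b>q3; q3-c>q3; q4-a>q2; q4-b>q4; q4-c>q4; q5-a>q7; q5-b>q3; q5-c>q8; q6-a>q5; q6-b>q6; q6-c>q6; q7-a>q1; q7-b>q3; q7-c>q0; q8-a>q7; q8-b>q8; q8-c>q8

Run two small machines in parallel and take their product. The first has 4 states tracking the count of `a`s modulo 4; the second has 3 states tracking partial matches of the forbidden pattern `ab`. A product state is a pair (one from each), accepting exactly when both do. After merging equivalent states the machine shrinks.
        a   b   c  
>  q0   q1  q0  q0 
   q1   q2  q3  q4 
 * q2   q5  q3  q6 
   q3   q3  q3  q3 
   q4   q2  q4  q4 
   q5   q7  q3  q8 
 * q6   q5  q6  q6 
   q7   q1  q3  q0 
   q8   q7  q8  q8 
(> = start, * = accepting)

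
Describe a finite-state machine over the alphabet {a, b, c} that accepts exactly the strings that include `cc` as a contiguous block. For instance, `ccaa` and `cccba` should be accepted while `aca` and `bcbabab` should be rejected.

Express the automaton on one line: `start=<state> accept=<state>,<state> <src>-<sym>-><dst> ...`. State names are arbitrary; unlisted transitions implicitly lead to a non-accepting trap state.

start=S0 accept=S2 S0-a->S0 S0-b->S0 S0-c->S1 S1-a->S0 S1-b->S0 S1-c->S2 S2-a->S2 S2-b->S2 S2-c->S2

States S0..S1 record the length of the longest prefix of `cc` that matches the current input suffix. Reaching S2 means `cc` has been seen, and we stay there forever. Accept from S2.
        a   b   c  
>  S0   S0  S0  S1 
   S1   S0  S0  S2 
 * S2   S2  S2  S2 
(> = start, * = accepting)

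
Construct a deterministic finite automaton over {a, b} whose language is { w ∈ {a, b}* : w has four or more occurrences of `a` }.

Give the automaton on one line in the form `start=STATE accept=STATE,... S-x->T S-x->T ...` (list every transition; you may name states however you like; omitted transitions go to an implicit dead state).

start=S0 accept=S4,S5 S0-a->S1 S0-b->S0 S1-a->S2 S1-b->S1 S2-a->S3 S2-b->S2 S3-a->S4 S3-b->S3 S4-a->S5 S4-b->S4 S5-a->S5 S5-b->S5

Only the number of `a`s matters, and only up to 5. Make a chain S0 → S1 → S2 → S3 → S4 → S5 advanced by each `a` (with S5 absorbing); every other symbol self-loops. The accepting set is {S4, S5}.
With 6 states:
        a   b  
>  S0   S1  S0 
   S1   S2  S1 
   S2   S3  S2 
   S3   S4  S3 
 * S4   S5  S4 
 * S5   S5  S5 
(> = start, * = accepting)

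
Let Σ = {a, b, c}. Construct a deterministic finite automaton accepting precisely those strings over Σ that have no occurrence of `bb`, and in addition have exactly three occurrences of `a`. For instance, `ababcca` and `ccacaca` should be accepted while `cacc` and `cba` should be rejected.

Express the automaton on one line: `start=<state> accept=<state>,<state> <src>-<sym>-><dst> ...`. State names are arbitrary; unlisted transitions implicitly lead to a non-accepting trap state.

start=s0 accept=s6,s10 s0-a->s1 s0-b->s2 s0-c->s0 s1-a->s3 s1-b->s4 s1-c->s1 s2-a->s1 s2-b->s5 s2-c->s0 s3-a->s6 s3-b->s7 s3-c->s3 s4-a->s3 s4-b->s8 s4-c->s1 s5-a->s8 s5-b->s5 s5-c->s5 s6-a->s9 s6-b->s10 s6-c->s6 s7-a->s6 s7-b->s11 s7-c->s3 s8-a->s11 s8-b->s8 s8-c->s8 s9-a->s9 s9-b->s12 s9-c->s9 s10-a->s9 s10-b->s13 s10-c->s6 s11-a->s13 s11-b->s11 s11-c->s11 s12-a->s9 s12-b->s14 s12-c->s9 s13-a->s14 s13-b->s13 s13-c->s13 s14-a->s14 s14-b->s14 s14-c->s14

Handle the two conditions separately and then intersect. One (3 states) tracks partial matches of the forbidden pattern `bb`; the other (5 states) tracks the count of `a`s, saturating at 4. Each combined state is a pair, one component from each; accept when both components accept.
          a    b    c  
>  s0     s1   s2   s0 
   s1     s3   s4   s1 
   s2     s1   s5   s0 
   s3     s6   s7   s3 
   s4     s3   s8   s1 
   s5     s8   s5   s5 
 * s6     s9  s10   s6 
   s7     s6  s11   s3 
   s8    s11   s8   s8 
   s9     s9  s12   s9 
 * s10    s9  s13   s6 
   s11   s13  s11  s11 
   s12    s9  s14   s9 
   s13   s14  s13  s13 
   s14   s14  s14  s14 
(> = start, * = accepting)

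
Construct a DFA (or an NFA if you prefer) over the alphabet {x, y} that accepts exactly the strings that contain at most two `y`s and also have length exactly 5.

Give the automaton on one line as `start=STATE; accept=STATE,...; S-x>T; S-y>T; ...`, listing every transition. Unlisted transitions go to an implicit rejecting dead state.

start=s0; accept=s14,s15,s16; s0-x>s1; s0-y>s2; s1-x>s3; s1-y>s4; s2-x>s4; s2-y>s5; s3-x>s6; s3-y>s7; s4-x>s7; s4-y>s8; s5-x>s8; s5-y>s9; s6-x>s10; s6-y>s11; s7-x>s11; s7-y>s12; s8-x>s12; s8-y>s13; s9-x>s13; s9-y>s13; s10-x>s14; s10-y>s15; s11-x>s15; s11-y>s16; s12-x>s16; s12-y>s17; s13-x>s17; s13-y>s17; s14-x>s18; s14-y>s19; s15-x>s19; s15-y>s20; s16-x>s20; s16-y>s21; s17-x>s21; s17-y>s21; s18-x>s18; s18-y>s19; s19-x>s19; s19-y>s20; s20-x>s20; s20-y>s21; s21-x>s21; s21-y>s21

Handle the two conditions separately and then intersect. One (4 states) tracks the count of `y`s, saturating at 3; the other (7 states) tracks the input length, saturating at 6. Each combined state is a pair, one component from each; accept when both components accept.
22 states suffice.
          x    y  
>  s0     s1   s2 
   s1     s3   s4 
   s2     s4   s5 
   s3     s6   s7 
   s4     s7   s8 
   s5     s8   s9 
   s6    s10  s11 
   s7    s11  s12 
   s8    s12  s13 
   s9    s13  s13 
   s10   s14  s15 
   s11   s15  s16 
   s12   s16  s17 
   s13   s17  s17 
 * s14   s18  s19 
 * s15   s19  s20 
 * s16   s20  s21 
   s17   s21  s21 
   s18   s18  s19 
   s19   s19  s20 
   s20   s20  s21 
   s21   s21  s21 
(> = start, * = accepting)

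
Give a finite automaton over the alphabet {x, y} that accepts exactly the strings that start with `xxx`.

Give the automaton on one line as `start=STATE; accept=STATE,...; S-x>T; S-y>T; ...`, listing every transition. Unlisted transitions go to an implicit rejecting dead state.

Walk along `xxx` while the input agrees: from q0 take `x` to q1, and so on. Any deviation drops to the rejecting sink q4. Once q3 is reached the prefix is confirmed and every continuation is accepted.
5 states suffice.
        x   y  
>  q0   q1  q4 
   q1   q2  q4 
   q2   q3  q4 
 * q3   q3  q3 
   q4   q4  q4 
(> = start, * = accepting)

start=q0; accept=q3; q0-x>q1; q0-y>q4; q1-x>q2; q1-y>q4; q2-x>q3; q2-y>q4; q3-x>q3; q3-y>q3; q4-x>q4; q4-y>q4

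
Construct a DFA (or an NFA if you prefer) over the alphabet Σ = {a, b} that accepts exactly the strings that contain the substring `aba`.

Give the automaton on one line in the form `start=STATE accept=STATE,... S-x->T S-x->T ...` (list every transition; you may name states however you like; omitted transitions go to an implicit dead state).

start=S0 accept=S3 S0-a->S1 S0-b->S0 S1-a->S1 S1-b->S2 S2-a->S3 S2-b->S0 S3-a->S3 S3-b->S3

Track how much of `aba` has been matched so far: state S0 is no progress, S3 is the absorbing accept state reached once `aba` has occurred. Intermediate states record partial matches; on a mismatch, fall back to the longest reusable overlap.
A 4-state machine:
        a   b  
>  S0   S1  S0 
   S1   S1  S2 
   S2   S3  S0 
 * S3   S3  S3 
(> = start, * = accepting)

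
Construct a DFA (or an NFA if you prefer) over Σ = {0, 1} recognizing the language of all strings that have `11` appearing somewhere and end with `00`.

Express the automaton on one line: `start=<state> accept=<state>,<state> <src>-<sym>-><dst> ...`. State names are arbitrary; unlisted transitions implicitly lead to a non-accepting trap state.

start=A accept=E A-0->A A-1->B B-0->A B-1->C C-0->D C-1->C D-0->E D-1->C E-0->E E-1->C

Build one automaton per condition and run them in lockstep. One (3 states) tracks whether and how much of `11` has been seen; the other (3 states) tracks how much of the suffix `00` has currently been matched. Each combined state is a pair, one component from each; accept when both components accept. Minimizing collapses redundant product states.
       0  1 
>  A   A  B 
   B   A  C 
   C   D  C 
   D   E  C 
 * E   E  C 
(> = start, * = accepting)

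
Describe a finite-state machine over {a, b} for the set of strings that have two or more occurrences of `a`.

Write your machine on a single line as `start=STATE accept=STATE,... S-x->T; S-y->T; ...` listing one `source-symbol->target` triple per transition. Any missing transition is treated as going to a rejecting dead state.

start=q0; accept=q2,q3; q0-a->q1; q0-b->q0; q1-a->q2; q1-b->q1; q2-a->q3; q2-b->q2; q3-a->q3; q3-b->q3

Count `a`s, saturating at 3: states q0 through q2 mean 0 through 2 `a`s seen; q3 means more than 2. Each `a` increments (capped at q3); other symbols loop. Accept from {q2, q3}.
4 states suffice.
        a   b  
>  q0   q1  q0 
   q1   q2  q1 
 * q2   q3  q2 
 * q3   q3  q3 
(> = start, * = accepting)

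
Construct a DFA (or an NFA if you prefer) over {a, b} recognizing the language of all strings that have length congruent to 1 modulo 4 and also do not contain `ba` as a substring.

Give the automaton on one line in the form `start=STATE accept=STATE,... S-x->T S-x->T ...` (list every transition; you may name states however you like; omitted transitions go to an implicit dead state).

Handle the two conditions separately and then intersect. The first has 4 states tracking the input length modulo 4; the second has 3 states tracking partial matches of the forbidden pattern `ba`. A product state is a pair (one from each), accepting exactly when both do. Minimizing collapses redundant product states.
With 9 states:
        a   b  
>  q0   q1  q2 
 * q1   q3  q4 
 * q2   q5  q4 
   q3   q6  q7 
   q4   q5  q7 
   q5   q5  q5 
   q6   q0  q8 
   q7   q5  q8 
   q8   q5  q2 
(> = start, * = accepting)

start=q0 accept=q1,q2 q0-a->q1 q0-b->q2 q1-a->q3 q1-b->q4 q2-a->q5 q2-b->q4 q3-a->q6 q3-b->q7 q4-a->q5 q4-b->q7 q5-a->q5 q5-b->q5 q6-a->q0 q6-b->q8 q7-a->q5 q7-b->q8 q8-a->q5 q8-b->q2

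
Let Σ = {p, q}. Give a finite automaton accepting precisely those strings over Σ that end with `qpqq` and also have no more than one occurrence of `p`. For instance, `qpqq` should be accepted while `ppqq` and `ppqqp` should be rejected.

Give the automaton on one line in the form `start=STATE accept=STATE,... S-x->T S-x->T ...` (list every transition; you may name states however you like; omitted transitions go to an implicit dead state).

Run two small machines in parallel and take their product. One (5 states) tracks how much of the suffix `qpqq` has currently been matched; the other (3 states) tracks the count of `p`s, saturating at 2. Each combined state is a pair, one component from each; accept when both components accept. After merging equivalent states the machine shrinks.
       p  q 
>  A   B  C 
   B   B  B 
   C   D  C 
   D   B  E 
   E   B  F 
 * F   B  B 
(> = start, * = accepting)

start=A accept=F A-p->B A-q->C B-p->B B-q->B C-p->D C-q->C D-p->B D-q->E E-p->B E-q->F F-p->B F-q->B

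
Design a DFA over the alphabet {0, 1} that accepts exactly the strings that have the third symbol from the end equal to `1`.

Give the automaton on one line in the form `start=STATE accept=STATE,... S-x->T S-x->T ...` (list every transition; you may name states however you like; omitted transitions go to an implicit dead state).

start=A accept=L,M,N,O A-0->B A-1->C B-0->D B-1->E C-0->F C-1->G D-0->H D-1->I E-0->J E-1->K F-0->L F-1->M G-0->N G-1->O H-0->H H-1->I I-0->J I-1->K J-0->L J-1->M K-0->N K-1->O L-0->H L-1->I M-0->J M-1->K N-0->L N-1->M O-0->N O-1->O

Because acceptance depends on a position counted from the end, the machine has to buffer the most recent 3 symbols. Make each state the string of the last up-to-3 symbols read; on input `x` shift the window left and append `x`. Accept when the buffered window has length 3 and begins with `1`.
A 15-state machine:
       0  1 
>  A   B  C 
   B   D  E 
   C   F  G 
   D   H  I 
   E   J  K 
   F   L  M 
   G   N  O 
   H   H  I 
   I   J  K 
   J   L  M 
   K   N  O 
 * L   H  I 
 * M   J  K 
 * N   L  M 
 * O   N  O 
(> = start, * = accepting)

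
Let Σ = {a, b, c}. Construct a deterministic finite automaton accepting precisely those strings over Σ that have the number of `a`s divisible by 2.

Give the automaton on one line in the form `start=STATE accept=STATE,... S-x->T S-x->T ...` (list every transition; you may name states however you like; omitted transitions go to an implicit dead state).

Keep the running count of `a`s modulo 2: each `a` advances along the cycle q0 → q1 → q0 while other symbols loop. Accept at q0.
        a   b   c  
>* q0   q1  q0  q0 
   q1   q0  q1  q1 
(> = start, * = accepting)

start=q0 accept=q0 q0-a->q1 q0-b->q0 q0-c->q0 q1-a->q0 q1-b->q1 q1-c->q1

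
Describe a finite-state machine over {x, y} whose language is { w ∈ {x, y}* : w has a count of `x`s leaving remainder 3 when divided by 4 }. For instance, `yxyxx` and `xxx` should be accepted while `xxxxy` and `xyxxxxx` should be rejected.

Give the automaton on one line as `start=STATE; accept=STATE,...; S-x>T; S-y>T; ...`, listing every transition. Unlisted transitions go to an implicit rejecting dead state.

Keep the running count of `x`s modulo 4: each `x` advances along the cycle A → B → C → D → A while other symbols loop. Accept at D.
4 states suffice.
       x  y 
>  A   B  A 
   B   C  B 
   C   D  C 
 * D   A  D 
(> = start, * = accepting)

start=A; accept=D; A-x>B; A-y>A; B-x>C; B-y>B; C-x>D; C-y>C; D-x>A; D-y>D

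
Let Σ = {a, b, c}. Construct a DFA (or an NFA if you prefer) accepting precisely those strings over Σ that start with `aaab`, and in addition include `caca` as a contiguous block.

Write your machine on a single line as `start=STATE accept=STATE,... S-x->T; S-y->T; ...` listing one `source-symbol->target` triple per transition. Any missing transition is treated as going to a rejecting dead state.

start=q0; accept=q13; q0-a->q1; q0-b->q2; q0-c->q3; q1-a->q4; q1-b->q2; q1-c->q3; q2-a->q2; q2-b->q2; q2-c->q3; q3-a->q5; q3-b->q2; q3-c->q3; q4-a->q6; q4-b->q2; q4-c->q3; q5-a->q2; q5-b->q2; q5-c->q7; q6-a->q2; q6-b->q8; q6-c->q3; q7-a->q9; q7-b->q2; q7-c->q3; q8-a->q8; q8-b->q8; q8-c->q10; q9-a->q9; q9-b->q9; q9-c->q9; q10-a->q11; q10-b->q8; q10-c->q10; q11-a->q8; q11-b->q8; q11-c->q12; q12-a->q13; q12-b->q8; q12-c->q10; q13-a->q13; q13-b->q13; q13-c->q13

Run two small machines in parallel and take their product. The first has 6 states tracking whether the input so far still matches the prefix `aaab`; the second has 5 states tracking whether and how much of `caca` has been seen. A product state is a pair (one from each), accepting exactly when both do.
A 14-state machine:
          a    b    c  
>  q0     q1   q2   q3 
   q1     q4   q2   q3 
   q2     q2   q2   q3 
   q3     q5   q2   q3 
   q4     q6   q2   q3 
   q5     q2   q2   q7 
   q6     q2   q8   q3 
   q7     q9   q2   q3 
   q8     q8   q8  q10 
   q9     q9   q9   q9 
   q10   q11   q8  q10 
   q11    q8   q8  q12 
   q12   q13   q8  q10 
 * q13   q13  q13  q13 
(> = start, * = accepting)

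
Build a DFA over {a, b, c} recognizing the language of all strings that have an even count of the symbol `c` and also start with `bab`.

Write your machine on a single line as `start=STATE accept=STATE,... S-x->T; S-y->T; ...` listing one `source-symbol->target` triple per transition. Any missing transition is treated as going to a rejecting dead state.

Handle the two conditions separately and then intersect. One (2 states) tracks the count of `c`s modulo 2; the other (5 states) tracks whether the input so far still matches the prefix `bab`. Each combined state is a pair, one component from each; accept when both components accept.
7 states suffice.
        a   b   c  
>  q0   q1  q2  q3 
   q1   q1  q1  q3 
   q2   q4  q1  q3 
   q3   q3  q3  q1 
   q4   q1  q5  q3 
 * q5   q5  q5  q6 
   q6   q6  q6  q5 
(> = start, * = accepting)

start=q0; accept=q5; q0-a->q1; q0-b->q2; q0-c->q3; q1-a->q1; q1-b->q1; q1-c->q3; q2-a->q4; q2-b->q1; q2-c->q3; q3-a->q3; q3-b->q3; q3-c->q1; q4-a->q1; q4-b->q5; q4-c->q3; q5-a->q5; q5-b->q5; q5-c->q6; q6-a->q6; q6-b->q6; q6-c->q5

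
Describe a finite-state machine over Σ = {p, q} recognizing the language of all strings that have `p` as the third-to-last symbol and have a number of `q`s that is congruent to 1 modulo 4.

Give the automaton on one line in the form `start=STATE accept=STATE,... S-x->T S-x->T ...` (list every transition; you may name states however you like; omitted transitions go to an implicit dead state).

start=s0 accept=s7,s8,s11,s14 s0-p->s1 s0-q->s2 s1-p->s3 s1-q->s4 s2-p->s5 s2-q->s6 s3-p->s3 s3-q->s7 s4-p->s8 s4-q->s6 s5-p->s9 s5-q->s6 s6-p->s6 s6-q->s10 s7-p->s8 s7-q->s6 s8-p->s9 s8-q->s6 s9-p->s11 s9-q->s6 s10-p->s12 s10-q->s0 s11-p->s11 s11-q->s6 s12-p->s12 s12-q->s13 s13-p->s1 s13-q->s14 s14-p->s5 s14-q->s6

Run two small machines in parallel and take their product. The first has 15 states tracking the last 3 symbols read; the second has 4 states tracking the count of `q`s modulo 4. A product state is a pair (one from each), accepting exactly when both do. Minimizing collapses redundant product states.
With 15 states:
          p    q  
>  s0     s1   s2 
   s1     s3   s4 
   s2     s5   s6 
   s3     s3   s7 
   s4     s8   s6 
   s5     s9   s6 
   s6     s6  s10 
 * s7     s8   s6 
 * s8     s9   s6 
   s9    s11   s6 
   s10   s12   s0 
 * s11   s11   s6 
   s12   s12  s13 
   s13    s1  s14 
 * s14    s5   s6 
(> = start, * = accepting)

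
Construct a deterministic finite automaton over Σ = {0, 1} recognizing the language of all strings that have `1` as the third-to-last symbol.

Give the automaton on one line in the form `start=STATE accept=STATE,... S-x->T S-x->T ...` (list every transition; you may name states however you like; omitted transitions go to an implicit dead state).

start=S0 accept=S11,S12,S13,S14 S0-0->S1 S0-1->S2 S1-0->S3 S1-1->S4 S2-0->S5 S2-1->S6 S3-0->S7 S3-1->S8 S4-0->S9 S4-1->S10 S5-0->S11 S5-1->S12 S6-0->S13 S6-1->S14 S7-0->S7 S7-1->S8 S8-0->S9 S8-1->S10 S9-0->S11 S9-1->S12 S10-0->S13 S10-1->S14 S11-0->S7 S11-1->S8 S12-0->S9 S12-1->S10 S13-0->S11 S13-1->S12 S14-0->S13 S14-1->S14

Because acceptance depends on a position counted from the end, the machine has to buffer the most recent 3 symbols. Make each state the string of the last up-to-3 symbols read; on input `x` shift the window left and append `x`. Accept when the buffered window has length 3 and begins with `1`.
15 states suffice.
          0    1  
>  S0     S1   S2 
   S1     S3   S4 
   S2     S5   S6 
   S3     S7   S8 
   S4     S9  S10 
   S5    S11  S12 
   S6    S13  S14 
   S7     S7   S8 
   S8     S9  S10 
   S9    S11  S12 
   S10   S13  S14 
 * S11    S7   S8 
 * S12    S9  S10 
 * S13   S11  S12 
 * S14   S13  S14 
(> = start, * = accepting)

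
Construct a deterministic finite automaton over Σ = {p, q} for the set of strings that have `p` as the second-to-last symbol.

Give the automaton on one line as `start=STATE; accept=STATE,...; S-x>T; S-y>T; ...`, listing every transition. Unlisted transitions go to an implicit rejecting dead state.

Because acceptance depends on a position counted from the end, the machine has to buffer the most recent 2 symbols. Make each state the string of the last up-to-2 symbols read; on input `x` shift the window left and append `x`. Accept when the buffered window has length 2 and begins with `p`.
A 7-state machine:
        p   q  
>  S0   S1  S2 
   S1   S3  S4 
   S2   S5  S6 
 * S3   S3  S4 
 * S4   S5  S6 
   S5   S3  S4 
   S6   S5  S6 
(> = start, * = accepting)

start=S0; accept=S3,S4; S0-p>S1; S0-q>S2; S1-p>S3; S1-q>S4; S2-p>S5; S2-q>S6; S3-p>S3; S3-q>S4; S4-p>S5; S4-q>S6; S5-p>S3; S5-q>S4; S6-p>S5; S6-q>S6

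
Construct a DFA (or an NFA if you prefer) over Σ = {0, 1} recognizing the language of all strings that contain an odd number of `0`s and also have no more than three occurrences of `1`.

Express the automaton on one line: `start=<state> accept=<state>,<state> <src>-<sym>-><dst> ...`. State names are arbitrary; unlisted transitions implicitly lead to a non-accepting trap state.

Build one automaton per condition and run them in lockstep. One (2 states) tracks the count of `0`s modulo 2; the other (5 states) tracks the count of `1`s, saturating at 4. Each combined state is a pair, one component from each; accept when both components accept. After merging equivalent states the machine shrinks.
A 9-state machine:
        0   1  
>  s0   s1  s2 
 * s1   s0  s3 
   s2   s3  s4 
 * s3   s2  s5 
   s4   s5  s6 
 * s5   s4  s7 
   s6   s7  s8 
 * s7   s6  s8 
   s8   s8  s8 
(> = start, * = accepting)

start=s0 accept=s1,s3,s5,s7 s0-0->s1 s0-1->s2 s1-0->s0 s1-1->s3 s2-0->s3 s2-1->s4 s3-0->s2 s3-1->s5 s4-0->s5 s4-1->s6 s5-0->s4 s5-1->s7 s6-0->s7 s6-1->s8 s7-0->s6 s7-1->s8 s8-0->s8 s8-1->s8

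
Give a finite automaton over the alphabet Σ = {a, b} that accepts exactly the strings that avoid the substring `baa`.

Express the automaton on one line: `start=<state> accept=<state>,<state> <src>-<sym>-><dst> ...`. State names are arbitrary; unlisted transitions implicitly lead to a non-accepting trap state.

start=S0 accept=S0,S1,S2 S0-a->S0 S0-b->S1 S1-a->S2 S1-b->S1 S2-a->S3 S2-b->S1 S3-a->S3 S3-b->S3

This is the complement of 'contains `baa`'. Use the same substring-matching states — S0 through S3 holding how much of `baa` has just been matched — but flip the accepting set: everything except the trap S3 accepts.
4 states suffice.
        a   b  
>* S0   S0  S1 
 * S1   S2  S1 
 * S2   S3  S1 
   S3   S3  S3 
(> = start, * = accepting)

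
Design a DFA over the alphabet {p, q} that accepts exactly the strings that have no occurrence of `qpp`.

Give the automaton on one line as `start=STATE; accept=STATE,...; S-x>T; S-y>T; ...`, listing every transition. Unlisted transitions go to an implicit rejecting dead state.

start=A; accept=A,B,C; A-p>A; A-q>B; B-p>C; B-q>B; C-p>D; C-q>B; D-p>D; D-q>D

This is the complement of 'contains `qpp`'. Use the same substring-matching states — A through D holding how much of `qpp` has just been matched — but flip the accepting set: everything except the trap D accepts.
4 states suffice.
       p  q 
>* A   A  B 
 * B   C  B 
 * C   D  B 
   D   D  D 
(> = start, * = accepting)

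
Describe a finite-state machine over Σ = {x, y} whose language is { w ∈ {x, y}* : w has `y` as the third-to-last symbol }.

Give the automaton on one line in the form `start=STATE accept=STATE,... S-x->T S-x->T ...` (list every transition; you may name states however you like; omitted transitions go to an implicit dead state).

A DFA must remember the last 3 symbols (since which symbol is third-to-last isn't known until the input ends). Use one state per possible window of the last ≤3 symbols; accept from those whose window starts with `y`.
A 15-state machine:
          x    y  
>  s0     s1   s2 
   s1     s3   s4 
   s2     s5   s6 
   s3     s7   s8 
   s4     s9  s10 
   s5    s11  s12 
   s6    s13  s14 
   s7     s7   s8 
   s8     s9  s10 
   s9    s11  s12 
   s10   s13  s14 
 * s11    s7   s8 
 * s12    s9  s10 
 * s13   s11  s12 
 * s14   s13  s14 
(> = start, * = accepting)

start=s0 accept=s11,s12,s13,s14 s0-x->s1 s0-y->s2 s1-x->s3 s1-y->s4 s2-x->s5 s2-y->s6 s3-x->s7 s3-y->s8 s4-x->s9 s4-y->s10 s5-x->s11 s5-y->s12 s6-x->s13 s6-y->s14 s7-x->s7 s7-y->s8 s8-x->s9 s8-y->s10 s9-x->s11 s9-y->s12 s10-x->s13 s10-y->s14 s11-x->s7 s11-y->s8 s12-x->s9 s12-y->s10 s13-x->s11 s13-y->s12 s14-x->s13 s14-y->s14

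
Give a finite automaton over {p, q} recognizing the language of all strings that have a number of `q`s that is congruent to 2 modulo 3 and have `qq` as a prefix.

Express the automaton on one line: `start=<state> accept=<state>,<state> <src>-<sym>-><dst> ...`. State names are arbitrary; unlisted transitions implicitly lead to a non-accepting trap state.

Build one automaton per condition and run them in lockstep. One (3 states) tracks the count of `q`s modulo 3; the other (4 states) tracks whether the input so far still matches the prefix `qq`. Each combined state is a pair, one component from each; accept when both components accept. Minimizing collapses redundant product states.
        p   q  
>  S0   S1  S2 
   S1   S1  S1 
   S2   S1  S3 
 * S3   S3  S4 
   S4   S4  S5 
   S5   S5  S3 
(> = start, * = accepting)

start=S0 accept=S3 S0-p->S1 S0-q->S2 S1-p->S1 S1-q->S1 S2-p->S1 S2-q->S3 S3-p->S3 S3-q->S4 S4-p->S4 S4-q->S5 S5-p->S5 S5-q->S3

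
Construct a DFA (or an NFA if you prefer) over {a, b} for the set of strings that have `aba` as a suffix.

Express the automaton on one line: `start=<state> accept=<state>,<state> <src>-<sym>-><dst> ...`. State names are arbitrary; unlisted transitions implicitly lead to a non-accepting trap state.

start=S0 accept=S3 S0-a->S1 S0-b->S0 S1-a->S1 S1-b->S2 S2-a->S3 S2-b->S0 S3-a->S1 S3-b->S2

Let each state record the length of the longest suffix of the input read so far that is also a prefix of `aba`. S1 means the last symbol is `a`; S2 means the last 2 symbols are `ab`; S3 means the last 3 symbols are `aba`. Accept only at S3, where the string currently ends in `aba`.
        a   b  
>  S0   S1  S0 
   S1   S1  S2 
   S2   S3  S0 
 * S3   S1  S2 
(> = start, * = accepting)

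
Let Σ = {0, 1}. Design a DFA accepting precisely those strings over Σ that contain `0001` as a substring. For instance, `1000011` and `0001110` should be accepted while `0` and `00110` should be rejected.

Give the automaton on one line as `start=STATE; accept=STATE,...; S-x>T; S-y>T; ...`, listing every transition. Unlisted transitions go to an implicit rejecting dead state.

start=q0; accept=q4; q0-0>q1; q0-1>q0; q1-0>q2; q1-1>q0; q2-0>q3; q2-1>q0; q3-0>q3; q3-1>q4; q4-0>q4; q4-1>q4

Track how much of `0001` has been matched so far: state q0 is no progress, q4 is the absorbing accept state reached once `0001` has occurred. Intermediate states record partial matches; on a mismatch, fall back to the longest reusable overlap.
5 states suffice.
        0   1  
>  q0   q1  q0 
   q1   q2  q0 
   q2   q3  q0 
   q3   q3  q4 
 * q4   q4  q4 
(> = start, * = accepting)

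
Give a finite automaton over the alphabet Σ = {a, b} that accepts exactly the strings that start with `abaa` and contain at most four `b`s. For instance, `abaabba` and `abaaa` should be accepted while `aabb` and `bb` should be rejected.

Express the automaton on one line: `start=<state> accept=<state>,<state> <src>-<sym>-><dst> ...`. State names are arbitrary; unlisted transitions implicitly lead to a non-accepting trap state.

Handle the two conditions separately and then intersect. The first has 6 states tracking whether the input so far still matches the prefix `abaa`; the second has 6 states tracking the count of `b`s, saturating at 5. A product state is a pair (one from each), accepting exactly when both do.
A 15-state machine:
          a    b  
>  q0     q1   q2 
   q1     q3   q4 
   q2     q2   q5 
   q3     q3   q2 
   q4     q6   q5 
   q5     q5   q7 
   q6     q8   q5 
   q7     q7   q9 
 * q8     q8  q10 
   q9     q9  q11 
 * q10   q10  q12 
   q11   q11  q11 
 * q12   q12  q13 
 * q13   q13  q14 
   q14   q14  q14 
(> = start, * = accepting)

start=q0 accept=q8,q10,q12,q13 q0-a->q1 q0-b->q2 q1-a->q3 q1-b->q4 q2-a->q2 q2-b->q5 q3-a->q3 q3-b->q2 q4-a->q6 q4-b->q5 q5-a->q5 q5-b->q7 q6-a->q8 q6-b->q5 q7-a->q7 q7-b->q9 q8-a->q8 q8-b->q10 q9-a->q9 q9-b->q11 q10-a->q10 q10-b->q12 q11-a->q11 q11-b->q11 q12-a->q12 q12-b->q13 q13-a->q13 q13-b->q14 q14-a->q14 q14-b->q14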